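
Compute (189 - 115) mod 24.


189 - 115 = 74
74 mod 24 = 2


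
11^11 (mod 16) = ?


11^1 mod 16 = 11
11^2 mod 16 = 9
11^3 mod 16 = 3
11^4 mod 16 = 1
11^5 mod 16 = 11
11^6 mod 16 = 9
11^7 mod 16 = 3
11^8 mod 16 = 1
11^9 mod 16 = 11
11^10 mod 16 = 9
11^11 mod 16 = 3


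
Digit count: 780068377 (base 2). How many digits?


780068377 in base 2 = 101110011111101110011000011001
Number of digits = 30

30 digits (base 2)


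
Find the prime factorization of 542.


542 / 2 = 271
271 / 271 = 1
542 = 2 × 271


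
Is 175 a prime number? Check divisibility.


175 / 5 = 35 (exact division)
175 is NOT prime.

No, 175 is not prime


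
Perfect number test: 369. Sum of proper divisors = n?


Proper divisors of 369: 1, 3, 9, 41, 123
Sum = 1 + 3 + 9 + 41 + 123 = 177

No, 369 is not perfect (177 ≠ 369)


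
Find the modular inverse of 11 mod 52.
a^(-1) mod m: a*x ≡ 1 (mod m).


Use the extended Euclidean algorithm on (52, 11); each row r = 52*s + 11*t:
r=52, s=1, t=0
r=11, s=0, t=1
q=4: r=8, s=1, t=-4   [52*(1) + 11*(-4) = 8]
q=1: r=3, s=-1, t=5   [52*(-1) + 11*(5) = 3]
q=2: r=2, s=3, t=-14   [52*(3) + 11*(-14) = 2]
q=1: r=1, s=-4, t=19   [52*(-4) + 11*(19) = 1]
q=2: r=0, s=11, t=-52   [52*(11) + 11*(-52) = 0]
GCD = 1 with t = 19, so 11*(19) ≡ 1 (mod 52)
Inverse = 19 mod 52 = 19
Check: 11 * 19 = 209 ≡ 1 (mod 52)

11^(-1) ≡ 19 (mod 52)


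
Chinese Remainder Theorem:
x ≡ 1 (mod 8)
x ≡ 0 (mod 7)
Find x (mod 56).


M = 8*7 = 56
M1 = M/8 = 7, M2 = M/7 = 8
M1^(-1) mod 8 = 7, M2^(-1) mod 7 = 1
x = 1*7*7 + 0*8*1 = 49
49 mod 56 = 49
Check: 49 mod 8 = 1 ✓, 49 mod 7 = 0 ✓

x ≡ 49 (mod 56)


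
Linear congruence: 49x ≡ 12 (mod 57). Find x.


GCD(49, 57) = 1, unique solution
a^(-1) mod 57 = 7
x = 7 * 12 mod 57 = 27

x ≡ 27 (mod 57)


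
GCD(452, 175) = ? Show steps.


452 = 2 * 175 + 102
175 = 1 * 102 + 73
102 = 1 * 73 + 29
73 = 2 * 29 + 15
29 = 1 * 15 + 14
15 = 1 * 14 + 1
14 = 14 * 1 + 0
GCD = 1


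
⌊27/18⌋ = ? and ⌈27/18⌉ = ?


27/18 = 1.5000
floor = 1
ceil = 2

floor = 1, ceil = 2


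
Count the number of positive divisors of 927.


927 = 3^2 × 103^1
d(927) = (2+1) × (1+1) = 6

6 divisors


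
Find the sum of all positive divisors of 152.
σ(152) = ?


Divisors of 152: 1, 2, 4, 8, 19, 38, 76, 152
Sum = 1 + 2 + 4 + 8 + 19 + 38 + 76 + 152 = 300

σ(152) = 300


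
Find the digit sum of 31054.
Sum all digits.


3 + 1 + 0 + 5 + 4 = 13


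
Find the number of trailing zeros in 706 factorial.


floor(706/5) = 141
floor(706/25) = 28
floor(706/125) = 5
floor(706/625) = 1
Total = 175

175 trailing zeros


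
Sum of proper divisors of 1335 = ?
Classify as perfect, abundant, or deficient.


Proper divisors: 1, 3, 5, 15, 89, 267, 445
Sum = 1 + 3 + 5 + 15 + 89 + 267 + 445 = 825
825 < 1335 → deficient

s(1335) = 825 (deficient)


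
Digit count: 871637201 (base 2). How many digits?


871637201 in base 2 = 110011111101000010000011010001
Number of digits = 30

30 digits (base 2)


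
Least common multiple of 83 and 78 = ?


GCD(83, 78) = 1
LCM = 83*78/1 = 6474/1 = 6474

LCM = 6474


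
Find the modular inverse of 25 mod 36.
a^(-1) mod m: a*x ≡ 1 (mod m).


Use the extended Euclidean algorithm on (36, 25); each row r = 36*s + 25*t:
r=36, s=1, t=0
r=25, s=0, t=1
q=1: r=11, s=1, t=-1   [36*(1) + 25*(-1) = 11]
q=2: r=3, s=-2, t=3   [36*(-2) + 25*(3) = 3]
q=3: r=2, s=7, t=-10   [36*(7) + 25*(-10) = 2]
q=1: r=1, s=-9, t=13   [36*(-9) + 25*(13) = 1]
q=2: r=0, s=25, t=-36   [36*(25) + 25*(-36) = 0]
GCD = 1 with t = 13, so 25*(13) ≡ 1 (mod 36)
Inverse = 13 mod 36 = 13
Check: 25 * 13 = 325 ≡ 1 (mod 36)

25^(-1) ≡ 13 (mod 36)


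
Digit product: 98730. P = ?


9 × 8 × 7 × 3 × 0 = 0


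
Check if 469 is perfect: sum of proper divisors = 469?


Proper divisors of 469: 1, 7, 67
Sum = 1 + 7 + 67 = 75

No, 469 is not perfect (75 ≠ 469)


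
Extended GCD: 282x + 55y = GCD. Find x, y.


Tabular extended Euclidean (each row: r = 282*s + 55*t):
r=282, s=1, t=0
r=55, s=0, t=1
q=5: r=7, s=1, t=-5   [282*(1) + 55*(-5) = 7]
q=7: r=6, s=-7, t=36   [282*(-7) + 55*(36) = 6]
q=1: r=1, s=8, t=-41   [282*(8) + 55*(-41) = 1]
q=6: r=0, s=-55, t=282   [282*(-55) + 55*(282) = 0]
GCD = 1; from the row with r=1: x=8, y=-41
Check: 282*(8) + 55*(-41) = 2256 - 2255 = 1

GCD = 1, x = 8, y = -41


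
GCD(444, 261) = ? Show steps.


444 = 1 * 261 + 183
261 = 1 * 183 + 78
183 = 2 * 78 + 27
78 = 2 * 27 + 24
27 = 1 * 24 + 3
24 = 8 * 3 + 0
GCD = 3


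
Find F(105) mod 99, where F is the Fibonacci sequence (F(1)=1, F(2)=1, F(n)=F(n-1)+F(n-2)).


F(k) mod 99 for k=1..105:
1, 1, 2, 3, 5, 8, 13, 21, 34, 55, 89, 45, 35, 80, 16, 96, 13, 10, 23, 33, 56, 89, 46, 36, 82, 19, 2, 21, 23, 44, 67, 12, 79, 91, 71, 63, 35, 98, 34, 33, 67, 1, 68, 69, 38, 8, 46, 54, 1, 55, 56, 12, 68, 80, 49, 30, 79, 10, 89, 0, 89, 89, 79, 69, 49, 19, 68, 87, 56, 44, 1, 45, 46, 91, 38, 30, 68, 98, 67, 66, 34, 1, 35, 36, 71, 8, 79, 87, 67, 55, 23, 78, 2, 80, 82, 63, 46, 10, 56, 66, 23, 89, 13, 3, 16
F(105) mod 99 = 16


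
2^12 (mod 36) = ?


2^1 mod 36 = 2
2^2 mod 36 = 4
2^3 mod 36 = 8
2^4 mod 36 = 16
2^5 mod 36 = 32
2^6 mod 36 = 28
2^7 mod 36 = 20
2^8 mod 36 = 4
2^9 mod 36 = 8
2^10 mod 36 = 16
2^11 mod 36 = 32
2^12 mod 36 = 28


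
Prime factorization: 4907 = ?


4907 / 7 = 701
701 / 701 = 1
4907 = 7 × 701


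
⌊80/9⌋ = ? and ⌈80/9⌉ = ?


80/9 = 8.8889
floor = 8
ceil = 9

floor = 8, ceil = 9


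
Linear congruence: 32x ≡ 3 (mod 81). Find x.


GCD(32, 81) = 1, unique solution
a^(-1) mod 81 = 38
x = 38 * 3 mod 81 = 33

x ≡ 33 (mod 81)


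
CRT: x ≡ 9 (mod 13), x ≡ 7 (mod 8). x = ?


M = 13*8 = 104
M1 = M/13 = 8, M2 = M/8 = 13
M1^(-1) mod 13 = 5, M2^(-1) mod 8 = 5
x = 9*8*5 + 7*13*5 = 815
815 mod 104 = 87
Check: 87 mod 13 = 9 ✓, 87 mod 8 = 7 ✓

x ≡ 87 (mod 104)


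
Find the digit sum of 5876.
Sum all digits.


5 + 8 + 7 + 6 = 26


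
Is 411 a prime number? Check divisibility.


411 / 3 = 137 (exact division)
411 is NOT prime.

No, 411 is not prime


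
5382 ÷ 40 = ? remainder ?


5382 = 40 * 134 + 22
Check: 5360 + 22 = 5382

q = 134, r = 22


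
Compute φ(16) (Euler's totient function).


16 = 2^4
Prime factors: 2
φ(16) = 16 × (1-1/2)
= 16 × 1/2 = 8

φ(16) = 8


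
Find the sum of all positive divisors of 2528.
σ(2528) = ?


Divisors of 2528: 1, 2, 4, 8, 16, 32, 79, 158, 316, 632, 1264, 2528
Sum = 1 + 2 + 4 + 8 + 16 + 32 + 79 + 158 + 316 + 632 + 1264 + 2528 = 5040

σ(2528) = 5040


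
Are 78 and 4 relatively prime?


Euclidean algorithm:
78 = 19 * 4 + 2
4 = 2 * 2 + 0
GCD(78, 4) = 2

No, not coprime (GCD = 2)


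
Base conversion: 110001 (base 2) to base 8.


110001 (base 2) = 49 (decimal)
49 (decimal) = 61 (base 8)


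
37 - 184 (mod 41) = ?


37 - 184 = -147
-147 mod 41 = 17


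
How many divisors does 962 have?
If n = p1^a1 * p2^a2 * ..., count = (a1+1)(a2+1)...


962 = 2^1 × 13^1 × 37^1
d(962) = (1+1) × (1+1) × (1+1) = 8

8 divisors


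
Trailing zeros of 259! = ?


floor(259/5) = 51
floor(259/25) = 10
floor(259/125) = 2
Total = 63

63 trailing zeros


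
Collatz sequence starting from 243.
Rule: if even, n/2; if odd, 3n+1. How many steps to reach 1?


243 → 730 → 365 → 1096 → 548 → 274 → 137 → 412 → 206 → 103 → 310 → 155 → 466 → 233 → 700 → 350 → 175 → 526 → 263 → 790 → 395 → 1186 → 593 → 1780 → 890 → 445 → 1336 → 668 → 334 → 167 → 502 → 251 → 754 → 377 → 1132 → 566 → 283 → 850 → 425 → 1276 → 638 → 319 → 958 → 479 → 1438 → 719 → 2158 → 1079 → 3238 → 1619 → 4858 → 2429 → 7288 → 3644 → 1822 → 911 → 2734 → 1367 → 4102 → 2051 → 6154 → 3077 → 9232 → 4616 → 2308 → 1154 → 577 → 1732 → 866 → 433 → 1300 → 650 → 325 → 976 → 488 → 244 → 122 → 61 → 184 → 92 → 46 → 23 → 70 → 35 → 106 → 53 → 160 → 80 → 40 → 20 → 10 → 5 → 16 → 8 → 4 → 2 → 1
Total steps = 96

96 steps


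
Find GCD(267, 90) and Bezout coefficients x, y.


Tabular extended Euclidean (each row: r = 267*s + 90*t):
r=267, s=1, t=0
r=90, s=0, t=1
q=2: r=87, s=1, t=-2   [267*(1) + 90*(-2) = 87]
q=1: r=3, s=-1, t=3   [267*(-1) + 90*(3) = 3]
q=29: r=0, s=30, t=-89   [267*(30) + 90*(-89) = 0]
GCD = 3; from the row with r=3: x=-1, y=3
Check: 267*(-1) + 90*(3) = -267 + 270 = 3

GCD = 3, x = -1, y = 3


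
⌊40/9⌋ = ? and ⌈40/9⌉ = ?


40/9 = 4.4444
floor = 4
ceil = 5

floor = 4, ceil = 5


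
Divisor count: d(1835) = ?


1835 = 5^1 × 367^1
d(1835) = (1+1) × (1+1) = 4

4 divisors


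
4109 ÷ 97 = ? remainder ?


4109 = 97 * 42 + 35
Check: 4074 + 35 = 4109

q = 42, r = 35


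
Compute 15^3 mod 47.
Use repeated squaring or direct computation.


15^1 mod 47 = 15
15^2 mod 47 = 37
15^3 mod 47 = 38


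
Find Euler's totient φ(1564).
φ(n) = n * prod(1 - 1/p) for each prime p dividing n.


1564 = 2^2 × 17 × 23
Prime factors: 2, 17, 23
φ(1564) = 1564 × (1-1/2) × (1-1/17) × (1-1/23)
= 1564 × 1/2 × 16/17 × 22/23 = 704

φ(1564) = 704


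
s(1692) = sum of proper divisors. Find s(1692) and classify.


Proper divisors: 1, 2, 3, 4, 6, 9, 12, 18, 36, 47, 94, 141, 188, 282, 423, 564, 846
Sum = 1 + 2 + 3 + 4 + 6 + 9 + 12 + 18 + 36 + 47 + 94 + 141 + 188 + 282 + 423 + 564 + 846 = 2676
2676 > 1692 → abundant

s(1692) = 2676 (abundant)


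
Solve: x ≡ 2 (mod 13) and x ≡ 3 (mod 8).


M = 13*8 = 104
M1 = M/13 = 8, M2 = M/8 = 13
M1^(-1) mod 13 = 5, M2^(-1) mod 8 = 5
x = 2*8*5 + 3*13*5 = 275
275 mod 104 = 67
Check: 67 mod 13 = 2 ✓, 67 mod 8 = 3 ✓

x ≡ 67 (mod 104)


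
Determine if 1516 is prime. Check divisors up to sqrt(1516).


1516 / 2 = 758 (exact division)
1516 is NOT prime.

No, 1516 is not prime


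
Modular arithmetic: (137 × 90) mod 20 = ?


137 × 90 = 12330
12330 mod 20 = 10


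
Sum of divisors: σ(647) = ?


Divisors of 647: 1, 647
Sum = 1 + 647 = 648

σ(647) = 648


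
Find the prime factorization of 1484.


1484 / 2 = 742
742 / 2 = 371
371 / 7 = 53
53 / 53 = 1
1484 = 2^2 × 7 × 53


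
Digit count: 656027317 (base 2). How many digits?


656027317 in base 2 = 100111000110100010111010110101
Number of digits = 30

30 digits (base 2)


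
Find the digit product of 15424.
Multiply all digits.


1 × 5 × 4 × 2 × 4 = 160


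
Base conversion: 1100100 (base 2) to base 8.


1100100 (base 2) = 100 (decimal)
100 (decimal) = 144 (base 8)


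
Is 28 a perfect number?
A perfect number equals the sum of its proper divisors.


Proper divisors of 28: 1, 2, 4, 7, 14
Sum = 1 + 2 + 4 + 7 + 14 = 28

Yes, 28 is perfect (28 = 28)


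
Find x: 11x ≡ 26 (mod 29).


GCD(11, 29) = 1, unique solution
a^(-1) mod 29 = 8
x = 8 * 26 mod 29 = 5

x ≡ 5 (mod 29)


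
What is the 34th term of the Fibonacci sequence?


Sequence: 1, 1, 2, 3, 5, 8, 13, 21, 34, 55, 89, 144, 233, 377, 610, 987, 1597, 2584, 4181, 6765, 10946, 17711, 28657, 46368, 75025, 121393, 196418, 317811, 514229, 832040, 1346269, 2178309, 3524578, 5702887
F(34) = 5702887


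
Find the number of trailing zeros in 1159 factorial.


floor(1159/5) = 231
floor(1159/25) = 46
floor(1159/125) = 9
floor(1159/625) = 1
Total = 287

287 trailing zeros


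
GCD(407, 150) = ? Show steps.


407 = 2 * 150 + 107
150 = 1 * 107 + 43
107 = 2 * 43 + 21
43 = 2 * 21 + 1
21 = 21 * 1 + 0
GCD = 1


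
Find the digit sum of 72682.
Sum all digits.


7 + 2 + 6 + 8 + 2 = 25


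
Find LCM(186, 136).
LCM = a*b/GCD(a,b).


GCD(186, 136) = 2
LCM = 186*136/2 = 25296/2 = 12648

LCM = 12648


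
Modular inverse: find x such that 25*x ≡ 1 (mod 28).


Use the extended Euclidean algorithm on (28, 25); each row r = 28*s + 25*t:
r=28, s=1, t=0
r=25, s=0, t=1
q=1: r=3, s=1, t=-1   [28*(1) + 25*(-1) = 3]
q=8: r=1, s=-8, t=9   [28*(-8) + 25*(9) = 1]
q=3: r=0, s=25, t=-28   [28*(25) + 25*(-28) = 0]
GCD = 1 with t = 9, so 25*(9) ≡ 1 (mod 28)
Inverse = 9 mod 28 = 9
Check: 25 * 9 = 225 ≡ 1 (mod 28)

25^(-1) ≡ 9 (mod 28)


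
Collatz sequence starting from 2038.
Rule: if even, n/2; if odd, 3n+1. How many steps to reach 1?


2038 → 1019 → 3058 → 1529 → 4588 → 2294 → 1147 → 3442 → 1721 → 5164 → 2582 → 1291 → 3874 → 1937 → 5812 → 2906 → 1453 → 4360 → 2180 → 1090 → 545 → 1636 → 818 → 409 → 1228 → 614 → 307 → 922 → 461 → 1384 → 692 → 346 → 173 → 520 → 260 → 130 → 65 → 196 → 98 → 49 → 148 → 74 → 37 → 112 → 56 → 28 → 14 → 7 → 22 → 11 → 34 → 17 → 52 → 26 → 13 → 40 → 20 → 10 → 5 → 16 → 8 → 4 → 2 → 1
Total steps = 63

63 steps


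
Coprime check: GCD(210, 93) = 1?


Euclidean algorithm:
210 = 2 * 93 + 24
93 = 3 * 24 + 21
24 = 1 * 21 + 3
21 = 7 * 3 + 0
GCD(210, 93) = 3

No, not coprime (GCD = 3)


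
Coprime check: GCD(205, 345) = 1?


Euclidean algorithm:
345 = 1 * 205 + 140
205 = 1 * 140 + 65
140 = 2 * 65 + 10
65 = 6 * 10 + 5
10 = 2 * 5 + 0
GCD(205, 345) = 5

No, not coprime (GCD = 5)


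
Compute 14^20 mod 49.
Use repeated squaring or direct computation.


14^1 mod 49 = 14
14^2 mod 49 = 0
14^3 mod 49 = 0
14^4 mod 49 = 0
14^5 mod 49 = 0
14^6 mod 49 = 0
14^7 mod 49 = 0
14^8 mod 49 = 0
14^9 mod 49 = 0
14^10 mod 49 = 0
14^11 mod 49 = 0
14^12 mod 49 = 0
14^13 mod 49 = 0
14^14 mod 49 = 0
14^15 mod 49 = 0
14^16 mod 49 = 0
14^17 mod 49 = 0
14^18 mod 49 = 0
14^19 mod 49 = 0
14^20 mod 49 = 0


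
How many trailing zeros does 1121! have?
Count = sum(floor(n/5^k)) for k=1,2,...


floor(1121/5) = 224
floor(1121/25) = 44
floor(1121/125) = 8
floor(1121/625) = 1
Total = 277

277 trailing zeros


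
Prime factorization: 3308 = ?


3308 / 2 = 1654
1654 / 2 = 827
827 / 827 = 1
3308 = 2^2 × 827


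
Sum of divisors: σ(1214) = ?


Divisors of 1214: 1, 2, 607, 1214
Sum = 1 + 2 + 607 + 1214 = 1824

σ(1214) = 1824


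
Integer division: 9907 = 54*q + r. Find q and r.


9907 = 54 * 183 + 25
Check: 9882 + 25 = 9907

q = 183, r = 25


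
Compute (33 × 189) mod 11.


33 × 189 = 6237
6237 mod 11 = 0


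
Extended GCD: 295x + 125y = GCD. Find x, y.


Tabular extended Euclidean (each row: r = 295*s + 125*t):
r=295, s=1, t=0
r=125, s=0, t=1
q=2: r=45, s=1, t=-2   [295*(1) + 125*(-2) = 45]
q=2: r=35, s=-2, t=5   [295*(-2) + 125*(5) = 35]
q=1: r=10, s=3, t=-7   [295*(3) + 125*(-7) = 10]
q=3: r=5, s=-11, t=26   [295*(-11) + 125*(26) = 5]
q=2: r=0, s=25, t=-59   [295*(25) + 125*(-59) = 0]
GCD = 5; from the row with r=5: x=-11, y=26
Check: 295*(-11) + 125*(26) = -3245 + 3250 = 5

GCD = 5, x = -11, y = 26


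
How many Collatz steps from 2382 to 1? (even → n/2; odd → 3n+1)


2382 → 1191 → 3574 → 1787 → 5362 → 2681 → 8044 → 4022 → 2011 → 6034 → 3017 → 9052 → 4526 → 2263 → 6790 → 3395 → 10186 → 5093 → 15280 → 7640 → 3820 → 1910 → 955 → 2866 → 1433 → 4300 → 2150 → 1075 → 3226 → 1613 → 4840 → 2420 → 1210 → 605 → 1816 → 908 → 454 → 227 → 682 → 341 → 1024 → 512 → 256 → 128 → 64 → 32 → 16 → 8 → 4 → 2 → 1
Total steps = 50

50 steps


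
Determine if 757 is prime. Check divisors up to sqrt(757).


Check divisors up to sqrt(757) = 27.5136
No divisors found.
757 is prime.

Yes, 757 is prime


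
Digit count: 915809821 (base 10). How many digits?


915809821 has 9 digits in base 10
floor(log10(915809821)) + 1 = floor(8.9618) + 1 = 9

9 digits (base 10)


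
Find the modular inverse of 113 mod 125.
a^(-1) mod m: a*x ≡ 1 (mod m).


Use the extended Euclidean algorithm on (125, 113); each row r = 125*s + 113*t:
r=125, s=1, t=0
r=113, s=0, t=1
q=1: r=12, s=1, t=-1   [125*(1) + 113*(-1) = 12]
q=9: r=5, s=-9, t=10   [125*(-9) + 113*(10) = 5]
q=2: r=2, s=19, t=-21   [125*(19) + 113*(-21) = 2]
q=2: r=1, s=-47, t=52   [125*(-47) + 113*(52) = 1]
q=2: r=0, s=113, t=-125   [125*(113) + 113*(-125) = 0]
GCD = 1 with t = 52, so 113*(52) ≡ 1 (mod 125)
Inverse = 52 mod 125 = 52
Check: 113 * 52 = 5876 ≡ 1 (mod 125)

113^(-1) ≡ 52 (mod 125)


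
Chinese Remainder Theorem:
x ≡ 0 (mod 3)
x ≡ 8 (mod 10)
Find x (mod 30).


M = 3*10 = 30
M1 = M/3 = 10, M2 = M/10 = 3
M1^(-1) mod 3 = 1, M2^(-1) mod 10 = 7
x = 0*10*1 + 8*3*7 = 168
168 mod 30 = 18
Check: 18 mod 3 = 0 ✓, 18 mod 10 = 8 ✓

x ≡ 18 (mod 30)


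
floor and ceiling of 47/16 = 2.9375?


47/16 = 2.9375
floor = 2
ceil = 3

floor = 2, ceil = 3


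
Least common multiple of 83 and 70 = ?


GCD(83, 70) = 1
LCM = 83*70/1 = 5810/1 = 5810

LCM = 5810


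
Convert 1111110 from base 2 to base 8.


1111110 (base 2) = 126 (decimal)
126 (decimal) = 176 (base 8)


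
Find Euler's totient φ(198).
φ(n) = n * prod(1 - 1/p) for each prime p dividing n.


198 = 2 × 3^2 × 11
Prime factors: 2, 3, 11
φ(198) = 198 × (1-1/2) × (1-1/3) × (1-1/11)
= 198 × 1/2 × 2/3 × 10/11 = 60

φ(198) = 60


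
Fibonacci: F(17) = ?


Sequence: 1, 1, 2, 3, 5, 8, 13, 21, 34, 55, 89, 144, 233, 377, 610, 987, 1597
F(17) = 1597


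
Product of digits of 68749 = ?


6 × 8 × 7 × 4 × 9 = 12096


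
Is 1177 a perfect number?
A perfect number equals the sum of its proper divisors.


Proper divisors of 1177: 1, 11, 107
Sum = 1 + 11 + 107 = 119

No, 1177 is not perfect (119 ≠ 1177)


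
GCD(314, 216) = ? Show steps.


314 = 1 * 216 + 98
216 = 2 * 98 + 20
98 = 4 * 20 + 18
20 = 1 * 18 + 2
18 = 9 * 2 + 0
GCD = 2


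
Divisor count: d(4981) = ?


4981 = 17^1 × 293^1
d(4981) = (1+1) × (1+1) = 4

4 divisors


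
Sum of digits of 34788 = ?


3 + 4 + 7 + 8 + 8 = 30


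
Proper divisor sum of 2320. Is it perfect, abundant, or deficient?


Proper divisors: 1, 2, 4, 5, 8, 10, 16, 20, 29, 40, 58, 80, 116, 145, 232, 290, 464, 580, 1160
Sum = 1 + 2 + 4 + 5 + 8 + 10 + 16 + 20 + 29 + 40 + 58 + 80 + 116 + 145 + 232 + 290 + 464 + 580 + 1160 = 3260
3260 > 2320 → abundant

s(2320) = 3260 (abundant)


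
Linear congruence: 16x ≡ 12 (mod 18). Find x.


GCD(16, 18) = 2 divides 12
Divide: 8x ≡ 6 (mod 9)
x ≡ 3 (mod 9)


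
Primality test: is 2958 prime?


2958 / 2 = 1479 (exact division)
2958 is NOT prime.

No, 2958 is not prime


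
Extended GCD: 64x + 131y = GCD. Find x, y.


Tabular extended Euclidean (each row: r = 64*s + 131*t):
r=64, s=1, t=0
r=131, s=0, t=1
q=0: r=64, s=1, t=0   [64*(1) + 131*(0) = 64]
q=2: r=3, s=-2, t=1   [64*(-2) + 131*(1) = 3]
q=21: r=1, s=43, t=-21   [64*(43) + 131*(-21) = 1]
q=3: r=0, s=-131, t=64   [64*(-131) + 131*(64) = 0]
GCD = 1; from the row with r=1: x=43, y=-21
Check: 64*(43) + 131*(-21) = 2752 - 2751 = 1

GCD = 1, x = 43, y = -21


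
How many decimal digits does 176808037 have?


176808037 has 9 digits in base 10
floor(log10(176808037)) + 1 = floor(8.2475) + 1 = 9

9 digits (base 10)


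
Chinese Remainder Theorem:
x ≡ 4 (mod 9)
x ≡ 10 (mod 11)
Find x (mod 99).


M = 9*11 = 99
M1 = M/9 = 11, M2 = M/11 = 9
M1^(-1) mod 9 = 5, M2^(-1) mod 11 = 5
x = 4*11*5 + 10*9*5 = 670
670 mod 99 = 76
Check: 76 mod 9 = 4 ✓, 76 mod 11 = 10 ✓

x ≡ 76 (mod 99)


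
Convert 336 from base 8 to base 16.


336 (base 8) = 222 (decimal)
222 (decimal) = DE (base 16)


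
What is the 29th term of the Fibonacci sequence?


Sequence: 1, 1, 2, 3, 5, 8, 13, 21, 34, 55, 89, 144, 233, 377, 610, 987, 1597, 2584, 4181, 6765, 10946, 17711, 28657, 46368, 75025, 121393, 196418, 317811, 514229
F(29) = 514229


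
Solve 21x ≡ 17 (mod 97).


GCD(21, 97) = 1, unique solution
a^(-1) mod 97 = 37
x = 37 * 17 mod 97 = 47

x ≡ 47 (mod 97)


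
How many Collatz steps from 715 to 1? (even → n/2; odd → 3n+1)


715 → 2146 → 1073 → 3220 → 1610 → 805 → 2416 → 1208 → 604 → 302 → 151 → 454 → 227 → 682 → 341 → 1024 → 512 → 256 → 128 → 64 → 32 → 16 → 8 → 4 → 2 → 1
Total steps = 25

25 steps


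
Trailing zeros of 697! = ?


floor(697/5) = 139
floor(697/25) = 27
floor(697/125) = 5
floor(697/625) = 1
Total = 172

172 trailing zeros


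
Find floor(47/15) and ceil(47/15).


47/15 = 3.1333
floor = 3
ceil = 4

floor = 3, ceil = 4


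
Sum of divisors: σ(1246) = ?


Divisors of 1246: 1, 2, 7, 14, 89, 178, 623, 1246
Sum = 1 + 2 + 7 + 14 + 89 + 178 + 623 + 1246 = 2160

σ(1246) = 2160


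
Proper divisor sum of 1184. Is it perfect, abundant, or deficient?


Proper divisors: 1, 2, 4, 8, 16, 32, 37, 74, 148, 296, 592
Sum = 1 + 2 + 4 + 8 + 16 + 32 + 37 + 74 + 148 + 296 + 592 = 1210
1210 > 1184 → abundant

s(1184) = 1210 (abundant)


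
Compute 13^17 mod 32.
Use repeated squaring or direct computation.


13^1 mod 32 = 13
13^2 mod 32 = 9
13^3 mod 32 = 21
13^4 mod 32 = 17
13^5 mod 32 = 29
13^6 mod 32 = 25
13^7 mod 32 = 5
13^8 mod 32 = 1
13^9 mod 32 = 13
13^10 mod 32 = 9
13^11 mod 32 = 21
13^12 mod 32 = 17
13^13 mod 32 = 29
13^14 mod 32 = 25
13^15 mod 32 = 5
13^16 mod 32 = 1
13^17 mod 32 = 13


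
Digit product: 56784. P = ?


5 × 6 × 7 × 8 × 4 = 6720


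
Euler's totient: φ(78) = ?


78 = 2 × 3 × 13
Prime factors: 2, 3, 13
φ(78) = 78 × (1-1/2) × (1-1/3) × (1-1/13)
= 78 × 1/2 × 2/3 × 12/13 = 24

φ(78) = 24


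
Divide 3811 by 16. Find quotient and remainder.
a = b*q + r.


3811 = 16 * 238 + 3
Check: 3808 + 3 = 3811

q = 238, r = 3


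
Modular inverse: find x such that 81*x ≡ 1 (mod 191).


Use the extended Euclidean algorithm on (191, 81); each row r = 191*s + 81*t:
r=191, s=1, t=0
r=81, s=0, t=1
q=2: r=29, s=1, t=-2   [191*(1) + 81*(-2) = 29]
q=2: r=23, s=-2, t=5   [191*(-2) + 81*(5) = 23]
q=1: r=6, s=3, t=-7   [191*(3) + 81*(-7) = 6]
q=3: r=5, s=-11, t=26   [191*(-11) + 81*(26) = 5]
q=1: r=1, s=14, t=-33   [191*(14) + 81*(-33) = 1]
q=5: r=0, s=-81, t=191   [191*(-81) + 81*(191) = 0]
GCD = 1 with t = -33, so 81*(-33) ≡ 1 (mod 191)
Inverse = -33 mod 191 = 158
Check: 81 * 158 = 12798 ≡ 1 (mod 191)

81^(-1) ≡ 158 (mod 191)


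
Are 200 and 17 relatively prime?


Euclidean algorithm:
200 = 11 * 17 + 13
17 = 1 * 13 + 4
13 = 3 * 4 + 1
4 = 4 * 1 + 0
GCD(200, 17) = 1

Yes, coprime (GCD = 1)


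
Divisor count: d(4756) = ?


4756 = 2^2 × 29^1 × 41^1
d(4756) = (2+1) × (1+1) × (1+1) = 12

12 divisors


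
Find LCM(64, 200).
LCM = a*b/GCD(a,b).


GCD(64, 200) = 8
LCM = 64*200/8 = 12800/8 = 1600

LCM = 1600


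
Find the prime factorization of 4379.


4379 / 29 = 151
151 / 151 = 1
4379 = 29 × 151


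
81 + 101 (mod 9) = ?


81 + 101 = 182
182 mod 9 = 2


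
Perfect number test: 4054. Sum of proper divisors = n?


Proper divisors of 4054: 1, 2, 2027
Sum = 1 + 2 + 2027 = 2030

No, 4054 is not perfect (2030 ≠ 4054)


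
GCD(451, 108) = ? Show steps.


451 = 4 * 108 + 19
108 = 5 * 19 + 13
19 = 1 * 13 + 6
13 = 2 * 6 + 1
6 = 6 * 1 + 0
GCD = 1


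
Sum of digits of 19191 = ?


1 + 9 + 1 + 9 + 1 = 21


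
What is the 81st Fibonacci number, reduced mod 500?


F(k) mod 500 for k=1..81:
1, 1, 2, 3, 5, 8, 13, 21, 34, 55, 89, 144, 233, 377, 110, 487, 97, 84, 181, 265, 446, 211, 157, 368, 25, 393, 418, 311, 229, 40, 269, 309, 78, 387, 465, 352, 317, 169, 486, 155, 141, 296, 437, 233, 170, 403, 73, 476, 49, 25, 74, 99, 173, 272, 445, 217, 162, 379, 41, 420, 461, 381, 342, 223, 65, 288, 353, 141, 494, 135, 129, 264, 393, 157, 50, 207, 257, 464, 221, 185, 406
F(81) mod 500 = 406


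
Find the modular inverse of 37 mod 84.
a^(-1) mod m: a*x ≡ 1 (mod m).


Use the extended Euclidean algorithm on (84, 37); each row r = 84*s + 37*t:
r=84, s=1, t=0
r=37, s=0, t=1
q=2: r=10, s=1, t=-2   [84*(1) + 37*(-2) = 10]
q=3: r=7, s=-3, t=7   [84*(-3) + 37*(7) = 7]
q=1: r=3, s=4, t=-9   [84*(4) + 37*(-9) = 3]
q=2: r=1, s=-11, t=25   [84*(-11) + 37*(25) = 1]
q=3: r=0, s=37, t=-84   [84*(37) + 37*(-84) = 0]
GCD = 1 with t = 25, so 37*(25) ≡ 1 (mod 84)
Inverse = 25 mod 84 = 25
Check: 37 * 25 = 925 ≡ 1 (mod 84)

37^(-1) ≡ 25 (mod 84)


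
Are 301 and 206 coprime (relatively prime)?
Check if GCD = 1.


Euclidean algorithm:
301 = 1 * 206 + 95
206 = 2 * 95 + 16
95 = 5 * 16 + 15
16 = 1 * 15 + 1
15 = 15 * 1 + 0
GCD(301, 206) = 1

Yes, coprime (GCD = 1)


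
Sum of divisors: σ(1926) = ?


Divisors of 1926: 1, 2, 3, 6, 9, 18, 107, 214, 321, 642, 963, 1926
Sum = 1 + 2 + 3 + 6 + 9 + 18 + 107 + 214 + 321 + 642 + 963 + 1926 = 4212

σ(1926) = 4212


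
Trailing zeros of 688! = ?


floor(688/5) = 137
floor(688/25) = 27
floor(688/125) = 5
floor(688/625) = 1
Total = 170

170 trailing zeros


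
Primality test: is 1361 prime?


Check divisors up to sqrt(1361) = 36.8917
No divisors found.
1361 is prime.

Yes, 1361 is prime


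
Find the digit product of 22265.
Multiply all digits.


2 × 2 × 2 × 6 × 5 = 240


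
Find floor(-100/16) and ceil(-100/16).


-100/16 = -6.2500
floor = -7
ceil = -6

floor = -7, ceil = -6


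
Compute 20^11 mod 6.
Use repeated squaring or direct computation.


20^1 mod 6 = 2
20^2 mod 6 = 4
20^3 mod 6 = 2
20^4 mod 6 = 4
20^5 mod 6 = 2
20^6 mod 6 = 4
20^7 mod 6 = 2
20^8 mod 6 = 4
20^9 mod 6 = 2
20^10 mod 6 = 4
20^11 mod 6 = 2


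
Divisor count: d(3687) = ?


3687 = 3^1 × 1229^1
d(3687) = (1+1) × (1+1) = 4

4 divisors


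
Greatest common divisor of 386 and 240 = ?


386 = 1 * 240 + 146
240 = 1 * 146 + 94
146 = 1 * 94 + 52
94 = 1 * 52 + 42
52 = 1 * 42 + 10
42 = 4 * 10 + 2
10 = 5 * 2 + 0
GCD = 2


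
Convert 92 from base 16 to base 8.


92 (base 16) = 146 (decimal)
146 (decimal) = 222 (base 8)


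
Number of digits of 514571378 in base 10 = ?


514571378 has 9 digits in base 10
floor(log10(514571378)) + 1 = floor(8.7114) + 1 = 9

9 digits (base 10)


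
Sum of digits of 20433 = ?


2 + 0 + 4 + 3 + 3 = 12


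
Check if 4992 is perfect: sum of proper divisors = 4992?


Proper divisors of 4992: 1, 2, 3, 4, 6, 8, 12, 13, 16, 24, 26, 32, 39, 48, 52, 64, 78, 96, 104, 128, 156, 192, 208, 312, 384, 416, 624, 832, 1248, 1664, 2496
Sum = 1 + 2 + 3 + 4 + 6 + 8 + 12 + 13 + 16 + 24 + 26 + 32 + 39 + 48 + 52 + 64 + 78 + 96 + 104 + 128 + 156 + 192 + 208 + 312 + 384 + 416 + 624 + 832 + 1248 + 1664 + 2496 = 9288

No, 4992 is not perfect (9288 ≠ 4992)


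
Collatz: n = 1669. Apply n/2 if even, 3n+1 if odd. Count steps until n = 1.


1669 → 5008 → 2504 → 1252 → 626 → 313 → 940 → 470 → 235 → 706 → 353 → 1060 → 530 → 265 → 796 → 398 → 199 → 598 → 299 → 898 → 449 → 1348 → 674 → 337 → 1012 → 506 → 253 → 760 → 380 → 190 → 95 → 286 → 143 → 430 → 215 → 646 → 323 → 970 → 485 → 1456 → 728 → 364 → 182 → 91 → 274 → 137 → 412 → 206 → 103 → 310 → 155 → 466 → 233 → 700 → 350 → 175 → 526 → 263 → 790 → 395 → 1186 → 593 → 1780 → 890 → 445 → 1336 → 668 → 334 → 167 → 502 → 251 → 754 → 377 → 1132 → 566 → 283 → 850 → 425 → 1276 → 638 → 319 → 958 → 479 → 1438 → 719 → 2158 → 1079 → 3238 → 1619 → 4858 → 2429 → 7288 → 3644 → 1822 → 911 → 2734 → 1367 → 4102 → 2051 → 6154 → 3077 → 9232 → 4616 → 2308 → 1154 → 577 → 1732 → 866 → 433 → 1300 → 650 → 325 → 976 → 488 → 244 → 122 → 61 → 184 → 92 → 46 → 23 → 70 → 35 → 106 → 53 → 160 → 80 → 40 → 20 → 10 → 5 → 16 → 8 → 4 → 2 → 1
Total steps = 135

135 steps


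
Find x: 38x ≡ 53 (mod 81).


GCD(38, 81) = 1, unique solution
a^(-1) mod 81 = 32
x = 32 * 53 mod 81 = 76

x ≡ 76 (mod 81)


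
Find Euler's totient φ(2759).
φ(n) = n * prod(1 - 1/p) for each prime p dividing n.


2759 = 31 × 89
Prime factors: 31, 89
φ(2759) = 2759 × (1-1/31) × (1-1/89)
= 2759 × 30/31 × 88/89 = 2640

φ(2759) = 2640


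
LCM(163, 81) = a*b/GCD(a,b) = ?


GCD(163, 81) = 1
LCM = 163*81/1 = 13203/1 = 13203

LCM = 13203


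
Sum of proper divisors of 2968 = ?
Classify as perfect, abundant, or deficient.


Proper divisors: 1, 2, 4, 7, 8, 14, 28, 53, 56, 106, 212, 371, 424, 742, 1484
Sum = 1 + 2 + 4 + 7 + 8 + 14 + 28 + 53 + 56 + 106 + 212 + 371 + 424 + 742 + 1484 = 3512
3512 > 2968 → abundant

s(2968) = 3512 (abundant)


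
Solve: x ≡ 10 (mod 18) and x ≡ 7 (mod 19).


M = 18*19 = 342
M1 = M/18 = 19, M2 = M/19 = 18
M1^(-1) mod 18 = 1, M2^(-1) mod 19 = 18
x = 10*19*1 + 7*18*18 = 2458
2458 mod 342 = 64
Check: 64 mod 18 = 10 ✓, 64 mod 19 = 7 ✓

x ≡ 64 (mod 342)


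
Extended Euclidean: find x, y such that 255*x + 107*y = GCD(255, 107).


Tabular extended Euclidean (each row: r = 255*s + 107*t):
r=255, s=1, t=0
r=107, s=0, t=1
q=2: r=41, s=1, t=-2   [255*(1) + 107*(-2) = 41]
q=2: r=25, s=-2, t=5   [255*(-2) + 107*(5) = 25]
q=1: r=16, s=3, t=-7   [255*(3) + 107*(-7) = 16]
q=1: r=9, s=-5, t=12   [255*(-5) + 107*(12) = 9]
q=1: r=7, s=8, t=-19   [255*(8) + 107*(-19) = 7]
q=1: r=2, s=-13, t=31   [255*(-13) + 107*(31) = 2]
q=3: r=1, s=47, t=-112   [255*(47) + 107*(-112) = 1]
q=2: r=0, s=-107, t=255   [255*(-107) + 107*(255) = 0]
GCD = 1; from the row with r=1: x=47, y=-112
Check: 255*(47) + 107*(-112) = 11985 - 11984 = 1

GCD = 1, x = 47, y = -112


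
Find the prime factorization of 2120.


2120 / 2 = 1060
1060 / 2 = 530
530 / 2 = 265
265 / 5 = 53
53 / 53 = 1
2120 = 2^3 × 5 × 53


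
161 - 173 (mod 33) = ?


161 - 173 = -12
-12 mod 33 = 21


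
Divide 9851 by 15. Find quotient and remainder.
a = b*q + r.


9851 = 15 * 656 + 11
Check: 9840 + 11 = 9851

q = 656, r = 11


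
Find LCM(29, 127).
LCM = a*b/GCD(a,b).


GCD(29, 127) = 1
LCM = 29*127/1 = 3683/1 = 3683

LCM = 3683


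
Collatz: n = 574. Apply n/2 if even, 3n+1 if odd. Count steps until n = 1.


574 → 287 → 862 → 431 → 1294 → 647 → 1942 → 971 → 2914 → 1457 → 4372 → 2186 → 1093 → 3280 → 1640 → 820 → 410 → 205 → 616 → 308 → 154 → 77 → 232 → 116 → 58 → 29 → 88 → 44 → 22 → 11 → 34 → 17 → 52 → 26 → 13 → 40 → 20 → 10 → 5 → 16 → 8 → 4 → 2 → 1
Total steps = 43

43 steps


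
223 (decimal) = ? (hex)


223 (base 10) = 223 (decimal)
223 (decimal) = DF (base 16)


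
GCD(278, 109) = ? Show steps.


278 = 2 * 109 + 60
109 = 1 * 60 + 49
60 = 1 * 49 + 11
49 = 4 * 11 + 5
11 = 2 * 5 + 1
5 = 5 * 1 + 0
GCD = 1


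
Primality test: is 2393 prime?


Check divisors up to sqrt(2393) = 48.9183
No divisors found.
2393 is prime.

Yes, 2393 is prime


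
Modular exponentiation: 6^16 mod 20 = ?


6^1 mod 20 = 6
6^2 mod 20 = 16
6^3 mod 20 = 16
6^4 mod 20 = 16
6^5 mod 20 = 16
6^6 mod 20 = 16
6^7 mod 20 = 16
6^8 mod 20 = 16
6^9 mod 20 = 16
6^10 mod 20 = 16
6^11 mod 20 = 16
6^12 mod 20 = 16
6^13 mod 20 = 16
6^14 mod 20 = 16
6^15 mod 20 = 16
6^16 mod 20 = 16


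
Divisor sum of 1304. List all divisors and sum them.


Divisors of 1304: 1, 2, 4, 8, 163, 326, 652, 1304
Sum = 1 + 2 + 4 + 8 + 163 + 326 + 652 + 1304 = 2460

σ(1304) = 2460


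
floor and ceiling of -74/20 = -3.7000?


-74/20 = -3.7000
floor = -4
ceil = -3

floor = -4, ceil = -3


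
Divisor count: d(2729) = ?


2729 = 2729^1
d(2729) = (1+1) = 2

2 divisors


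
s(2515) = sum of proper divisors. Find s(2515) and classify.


Proper divisors: 1, 5, 503
Sum = 1 + 5 + 503 = 509
509 < 2515 → deficient

s(2515) = 509 (deficient)


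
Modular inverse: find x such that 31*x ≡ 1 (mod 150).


Use the extended Euclidean algorithm on (150, 31); each row r = 150*s + 31*t:
r=150, s=1, t=0
r=31, s=0, t=1
q=4: r=26, s=1, t=-4   [150*(1) + 31*(-4) = 26]
q=1: r=5, s=-1, t=5   [150*(-1) + 31*(5) = 5]
q=5: r=1, s=6, t=-29   [150*(6) + 31*(-29) = 1]
q=5: r=0, s=-31, t=150   [150*(-31) + 31*(150) = 0]
GCD = 1 with t = -29, so 31*(-29) ≡ 1 (mod 150)
Inverse = -29 mod 150 = 121
Check: 31 * 121 = 3751 ≡ 1 (mod 150)

31^(-1) ≡ 121 (mod 150)


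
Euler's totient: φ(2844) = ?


2844 = 2^2 × 3^2 × 79
Prime factors: 2, 3, 79
φ(2844) = 2844 × (1-1/2) × (1-1/3) × (1-1/79)
= 2844 × 1/2 × 2/3 × 78/79 = 936

φ(2844) = 936


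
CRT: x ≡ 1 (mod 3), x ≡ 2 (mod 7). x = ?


M = 3*7 = 21
M1 = M/3 = 7, M2 = M/7 = 3
M1^(-1) mod 3 = 1, M2^(-1) mod 7 = 5
x = 1*7*1 + 2*3*5 = 37
37 mod 21 = 16
Check: 16 mod 3 = 1 ✓, 16 mod 7 = 2 ✓

x ≡ 16 (mod 21)


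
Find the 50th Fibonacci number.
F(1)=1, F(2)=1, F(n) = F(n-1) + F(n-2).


Sequence: 1, 1, 2, 3, 5, 8, 13, 21, 34, 55, 89, 144, 233, 377, 610, 987, 1597, 2584, 4181, 6765, 10946, 17711, 28657, 46368, 75025, 121393, 196418, 317811, 514229, 832040, 1346269, 2178309, 3524578, 5702887, 9227465, 14930352, 24157817, 39088169, 63245986, 102334155, 165580141, 267914296, 433494437, 701408733, 1134903170, 1836311903, 2971215073, 4807526976, 7778742049, 12586269025
F(50) = 12586269025


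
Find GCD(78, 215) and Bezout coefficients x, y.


Tabular extended Euclidean (each row: r = 78*s + 215*t):
r=78, s=1, t=0
r=215, s=0, t=1
q=0: r=78, s=1, t=0   [78*(1) + 215*(0) = 78]
q=2: r=59, s=-2, t=1   [78*(-2) + 215*(1) = 59]
q=1: r=19, s=3, t=-1   [78*(3) + 215*(-1) = 19]
q=3: r=2, s=-11, t=4   [78*(-11) + 215*(4) = 2]
q=9: r=1, s=102, t=-37   [78*(102) + 215*(-37) = 1]
q=2: r=0, s=-215, t=78   [78*(-215) + 215*(78) = 0]
GCD = 1; from the row with r=1: x=102, y=-37
Check: 78*(102) + 215*(-37) = 7956 - 7955 = 1

GCD = 1, x = 102, y = -37


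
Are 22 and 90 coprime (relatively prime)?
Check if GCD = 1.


Euclidean algorithm:
90 = 4 * 22 + 2
22 = 11 * 2 + 0
GCD(22, 90) = 2

No, not coprime (GCD = 2)


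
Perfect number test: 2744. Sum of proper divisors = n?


Proper divisors of 2744: 1, 2, 4, 7, 8, 14, 28, 49, 56, 98, 196, 343, 392, 686, 1372
Sum = 1 + 2 + 4 + 7 + 8 + 14 + 28 + 49 + 56 + 98 + 196 + 343 + 392 + 686 + 1372 = 3256

No, 2744 is not perfect (3256 ≠ 2744)


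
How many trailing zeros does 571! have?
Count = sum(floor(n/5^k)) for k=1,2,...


floor(571/5) = 114
floor(571/25) = 22
floor(571/125) = 4
Total = 140

140 trailing zeros


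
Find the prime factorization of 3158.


3158 / 2 = 1579
1579 / 1579 = 1
3158 = 2 × 1579


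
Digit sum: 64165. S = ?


6 + 4 + 1 + 6 + 5 = 22


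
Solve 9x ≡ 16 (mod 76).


GCD(9, 76) = 1, unique solution
a^(-1) mod 76 = 17
x = 17 * 16 mod 76 = 44

x ≡ 44 (mod 76)


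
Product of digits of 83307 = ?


8 × 3 × 3 × 0 × 7 = 0


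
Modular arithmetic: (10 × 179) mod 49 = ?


10 × 179 = 1790
1790 mod 49 = 26


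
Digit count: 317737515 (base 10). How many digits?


317737515 has 9 digits in base 10
floor(log10(317737515)) + 1 = floor(8.5021) + 1 = 9

9 digits (base 10)


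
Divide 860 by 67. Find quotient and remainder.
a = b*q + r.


860 = 67 * 12 + 56
Check: 804 + 56 = 860

q = 12, r = 56


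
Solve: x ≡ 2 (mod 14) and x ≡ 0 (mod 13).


M = 14*13 = 182
M1 = M/14 = 13, M2 = M/13 = 14
M1^(-1) mod 14 = 13, M2^(-1) mod 13 = 1
x = 2*13*13 + 0*14*1 = 338
338 mod 182 = 156
Check: 156 mod 14 = 2 ✓, 156 mod 13 = 0 ✓

x ≡ 156 (mod 182)


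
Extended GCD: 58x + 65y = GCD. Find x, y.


Tabular extended Euclidean (each row: r = 58*s + 65*t):
r=58, s=1, t=0
r=65, s=0, t=1
q=0: r=58, s=1, t=0   [58*(1) + 65*(0) = 58]
q=1: r=7, s=-1, t=1   [58*(-1) + 65*(1) = 7]
q=8: r=2, s=9, t=-8   [58*(9) + 65*(-8) = 2]
q=3: r=1, s=-28, t=25   [58*(-28) + 65*(25) = 1]
q=2: r=0, s=65, t=-58   [58*(65) + 65*(-58) = 0]
GCD = 1; from the row with r=1: x=-28, y=25
Check: 58*(-28) + 65*(25) = -1624 + 1625 = 1

GCD = 1, x = -28, y = 25


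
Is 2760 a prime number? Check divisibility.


2760 / 2 = 1380 (exact division)
2760 is NOT prime.

No, 2760 is not prime


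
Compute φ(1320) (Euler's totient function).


1320 = 2^3 × 3 × 5 × 11
Prime factors: 2, 3, 5, 11
φ(1320) = 1320 × (1-1/2) × (1-1/3) × (1-1/5) × (1-1/11)
= 1320 × 1/2 × 2/3 × 4/5 × 10/11 = 320

φ(1320) = 320


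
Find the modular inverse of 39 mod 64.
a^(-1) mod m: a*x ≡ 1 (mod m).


Use the extended Euclidean algorithm on (64, 39); each row r = 64*s + 39*t:
r=64, s=1, t=0
r=39, s=0, t=1
q=1: r=25, s=1, t=-1   [64*(1) + 39*(-1) = 25]
q=1: r=14, s=-1, t=2   [64*(-1) + 39*(2) = 14]
q=1: r=11, s=2, t=-3   [64*(2) + 39*(-3) = 11]
q=1: r=3, s=-3, t=5   [64*(-3) + 39*(5) = 3]
q=3: r=2, s=11, t=-18   [64*(11) + 39*(-18) = 2]
q=1: r=1, s=-14, t=23   [64*(-14) + 39*(23) = 1]
q=2: r=0, s=39, t=-64   [64*(39) + 39*(-64) = 0]
GCD = 1 with t = 23, so 39*(23) ≡ 1 (mod 64)
Inverse = 23 mod 64 = 23
Check: 39 * 23 = 897 ≡ 1 (mod 64)

39^(-1) ≡ 23 (mod 64)


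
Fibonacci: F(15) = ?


Sequence: 1, 1, 2, 3, 5, 8, 13, 21, 34, 55, 89, 144, 233, 377, 610
F(15) = 610


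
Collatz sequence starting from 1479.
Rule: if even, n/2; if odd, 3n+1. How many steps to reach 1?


1479 → 4438 → 2219 → 6658 → 3329 → 9988 → 4994 → 2497 → 7492 → 3746 → 1873 → 5620 → 2810 → 1405 → 4216 → 2108 → 1054 → 527 → 1582 → 791 → 2374 → 1187 → 3562 → 1781 → 5344 → 2672 → 1336 → 668 → 334 → 167 → 502 → 251 → 754 → 377 → 1132 → 566 → 283 → 850 → 425 → 1276 → 638 → 319 → 958 → 479 → 1438 → 719 → 2158 → 1079 → 3238 → 1619 → 4858 → 2429 → 7288 → 3644 → 1822 → 911 → 2734 → 1367 → 4102 → 2051 → 6154 → 3077 → 9232 → 4616 → 2308 → 1154 → 577 → 1732 → 866 → 433 → 1300 → 650 → 325 → 976 → 488 → 244 → 122 → 61 → 184 → 92 → 46 → 23 → 70 → 35 → 106 → 53 → 160 → 80 → 40 → 20 → 10 → 5 → 16 → 8 → 4 → 2 → 1
Total steps = 96

96 steps


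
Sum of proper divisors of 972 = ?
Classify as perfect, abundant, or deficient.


Proper divisors: 1, 2, 3, 4, 6, 9, 12, 18, 27, 36, 54, 81, 108, 162, 243, 324, 486
Sum = 1 + 2 + 3 + 4 + 6 + 9 + 12 + 18 + 27 + 36 + 54 + 81 + 108 + 162 + 243 + 324 + 486 = 1576
1576 > 972 → abundant

s(972) = 1576 (abundant)


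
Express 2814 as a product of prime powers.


2814 / 2 = 1407
1407 / 3 = 469
469 / 7 = 67
67 / 67 = 1
2814 = 2 × 3 × 7 × 67


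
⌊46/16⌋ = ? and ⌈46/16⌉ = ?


46/16 = 2.8750
floor = 2
ceil = 3

floor = 2, ceil = 3


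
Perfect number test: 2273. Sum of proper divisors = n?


Proper divisors of 2273: 1
Sum = 1 = 1

No, 2273 is not perfect (1 ≠ 2273)


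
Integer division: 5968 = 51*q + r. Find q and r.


5968 = 51 * 117 + 1
Check: 5967 + 1 = 5968

q = 117, r = 1


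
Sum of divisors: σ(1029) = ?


Divisors of 1029: 1, 3, 7, 21, 49, 147, 343, 1029
Sum = 1 + 3 + 7 + 21 + 49 + 147 + 343 + 1029 = 1600

σ(1029) = 1600


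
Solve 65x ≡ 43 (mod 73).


GCD(65, 73) = 1, unique solution
a^(-1) mod 73 = 9
x = 9 * 43 mod 73 = 22

x ≡ 22 (mod 73)


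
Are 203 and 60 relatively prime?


Euclidean algorithm:
203 = 3 * 60 + 23
60 = 2 * 23 + 14
23 = 1 * 14 + 9
14 = 1 * 9 + 5
9 = 1 * 5 + 4
5 = 1 * 4 + 1
4 = 4 * 1 + 0
GCD(203, 60) = 1

Yes, coprime (GCD = 1)


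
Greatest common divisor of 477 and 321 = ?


477 = 1 * 321 + 156
321 = 2 * 156 + 9
156 = 17 * 9 + 3
9 = 3 * 3 + 0
GCD = 3


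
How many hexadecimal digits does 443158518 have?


443158518 in base 16 = 1A6A0FF6
Number of digits = 8

8 digits (base 16)


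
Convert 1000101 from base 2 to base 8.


1000101 (base 2) = 69 (decimal)
69 (decimal) = 105 (base 8)


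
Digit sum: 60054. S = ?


6 + 0 + 0 + 5 + 4 = 15


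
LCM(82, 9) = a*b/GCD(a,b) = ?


GCD(82, 9) = 1
LCM = 82*9/1 = 738/1 = 738

LCM = 738


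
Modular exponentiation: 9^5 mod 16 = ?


9^1 mod 16 = 9
9^2 mod 16 = 1
9^3 mod 16 = 9
9^4 mod 16 = 1
9^5 mod 16 = 9


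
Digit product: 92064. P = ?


9 × 2 × 0 × 6 × 4 = 0


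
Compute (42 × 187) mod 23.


42 × 187 = 7854
7854 mod 23 = 11
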